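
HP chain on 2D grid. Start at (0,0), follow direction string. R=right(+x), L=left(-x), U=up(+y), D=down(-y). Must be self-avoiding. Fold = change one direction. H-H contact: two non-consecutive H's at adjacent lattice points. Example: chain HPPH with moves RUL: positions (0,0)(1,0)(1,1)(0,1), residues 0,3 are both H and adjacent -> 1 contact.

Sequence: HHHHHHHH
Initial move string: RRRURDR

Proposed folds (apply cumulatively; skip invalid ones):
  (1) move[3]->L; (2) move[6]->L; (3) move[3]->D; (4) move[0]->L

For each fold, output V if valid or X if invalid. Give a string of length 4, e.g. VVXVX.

Answer: XXVX

Derivation:
Initial: RRRURDR -> [(0, 0), (1, 0), (2, 0), (3, 0), (3, 1), (4, 1), (4, 0), (5, 0)]
Fold 1: move[3]->L => RRRLRDR INVALID (collision), skipped
Fold 2: move[6]->L => RRRURDL INVALID (collision), skipped
Fold 3: move[3]->D => RRRDRDR VALID
Fold 4: move[0]->L => LRRDRDR INVALID (collision), skipped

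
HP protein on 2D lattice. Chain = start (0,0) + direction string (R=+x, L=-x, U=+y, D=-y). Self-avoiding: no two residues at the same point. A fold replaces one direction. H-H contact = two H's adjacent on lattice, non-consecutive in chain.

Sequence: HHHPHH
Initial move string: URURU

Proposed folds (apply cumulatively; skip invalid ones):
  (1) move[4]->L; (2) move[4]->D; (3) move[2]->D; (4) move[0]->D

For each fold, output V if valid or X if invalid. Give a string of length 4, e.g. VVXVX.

Answer: XVVV

Derivation:
Initial: URURU -> [(0, 0), (0, 1), (1, 1), (1, 2), (2, 2), (2, 3)]
Fold 1: move[4]->L => URURL INVALID (collision), skipped
Fold 2: move[4]->D => URURD VALID
Fold 3: move[2]->D => URDRD VALID
Fold 4: move[0]->D => DRDRD VALID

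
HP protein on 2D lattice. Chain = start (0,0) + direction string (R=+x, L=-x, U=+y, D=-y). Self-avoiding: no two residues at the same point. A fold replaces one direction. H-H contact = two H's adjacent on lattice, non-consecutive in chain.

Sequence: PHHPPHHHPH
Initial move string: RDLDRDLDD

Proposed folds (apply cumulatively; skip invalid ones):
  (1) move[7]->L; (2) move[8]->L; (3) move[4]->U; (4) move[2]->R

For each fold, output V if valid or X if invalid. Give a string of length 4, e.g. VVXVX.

Answer: VVXV

Derivation:
Initial: RDLDRDLDD -> [(0, 0), (1, 0), (1, -1), (0, -1), (0, -2), (1, -2), (1, -3), (0, -3), (0, -4), (0, -5)]
Fold 1: move[7]->L => RDLDRDLLD VALID
Fold 2: move[8]->L => RDLDRDLLL VALID
Fold 3: move[4]->U => RDLDUDLLL INVALID (collision), skipped
Fold 4: move[2]->R => RDRDRDLLL VALID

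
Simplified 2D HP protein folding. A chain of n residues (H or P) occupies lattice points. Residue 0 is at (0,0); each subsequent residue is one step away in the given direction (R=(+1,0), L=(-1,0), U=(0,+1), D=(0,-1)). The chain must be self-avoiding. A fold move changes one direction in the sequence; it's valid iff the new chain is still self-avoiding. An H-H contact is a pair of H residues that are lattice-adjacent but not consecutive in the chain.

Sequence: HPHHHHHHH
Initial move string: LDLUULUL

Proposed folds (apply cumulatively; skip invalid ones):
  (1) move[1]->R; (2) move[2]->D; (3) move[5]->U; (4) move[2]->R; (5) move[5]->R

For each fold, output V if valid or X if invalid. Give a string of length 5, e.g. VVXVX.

Answer: XXVXV

Derivation:
Initial: LDLUULUL -> [(0, 0), (-1, 0), (-1, -1), (-2, -1), (-2, 0), (-2, 1), (-3, 1), (-3, 2), (-4, 2)]
Fold 1: move[1]->R => LRLUULUL INVALID (collision), skipped
Fold 2: move[2]->D => LDDUULUL INVALID (collision), skipped
Fold 3: move[5]->U => LDLUUUUL VALID
Fold 4: move[2]->R => LDRUUUUL INVALID (collision), skipped
Fold 5: move[5]->R => LDLUURUL VALID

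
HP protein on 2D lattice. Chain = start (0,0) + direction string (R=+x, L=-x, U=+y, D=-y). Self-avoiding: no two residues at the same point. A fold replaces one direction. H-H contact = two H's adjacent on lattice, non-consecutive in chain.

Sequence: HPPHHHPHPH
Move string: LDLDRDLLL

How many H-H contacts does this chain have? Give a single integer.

Answer: 1

Derivation:
Positions: [(0, 0), (-1, 0), (-1, -1), (-2, -1), (-2, -2), (-1, -2), (-1, -3), (-2, -3), (-3, -3), (-4, -3)]
H-H contact: residue 4 @(-2,-2) - residue 7 @(-2, -3)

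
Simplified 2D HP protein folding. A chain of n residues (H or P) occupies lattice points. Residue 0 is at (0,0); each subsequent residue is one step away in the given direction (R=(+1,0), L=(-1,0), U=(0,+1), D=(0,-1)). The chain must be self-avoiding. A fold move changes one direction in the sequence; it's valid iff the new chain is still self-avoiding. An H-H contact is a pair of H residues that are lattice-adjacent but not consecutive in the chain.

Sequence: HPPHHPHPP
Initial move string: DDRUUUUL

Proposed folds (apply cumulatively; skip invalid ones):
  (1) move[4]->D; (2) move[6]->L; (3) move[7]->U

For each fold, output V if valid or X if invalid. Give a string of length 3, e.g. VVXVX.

Answer: XVV

Derivation:
Initial: DDRUUUUL -> [(0, 0), (0, -1), (0, -2), (1, -2), (1, -1), (1, 0), (1, 1), (1, 2), (0, 2)]
Fold 1: move[4]->D => DDRUDUUL INVALID (collision), skipped
Fold 2: move[6]->L => DDRUUULL VALID
Fold 3: move[7]->U => DDRUUULU VALID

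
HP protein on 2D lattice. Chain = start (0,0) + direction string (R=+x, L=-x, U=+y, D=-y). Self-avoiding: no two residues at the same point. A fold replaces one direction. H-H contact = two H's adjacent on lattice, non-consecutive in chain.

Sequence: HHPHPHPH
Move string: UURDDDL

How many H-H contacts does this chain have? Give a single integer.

Positions: [(0, 0), (0, 1), (0, 2), (1, 2), (1, 1), (1, 0), (1, -1), (0, -1)]
H-H contact: residue 0 @(0,0) - residue 5 @(1, 0)
H-H contact: residue 0 @(0,0) - residue 7 @(0, -1)

Answer: 2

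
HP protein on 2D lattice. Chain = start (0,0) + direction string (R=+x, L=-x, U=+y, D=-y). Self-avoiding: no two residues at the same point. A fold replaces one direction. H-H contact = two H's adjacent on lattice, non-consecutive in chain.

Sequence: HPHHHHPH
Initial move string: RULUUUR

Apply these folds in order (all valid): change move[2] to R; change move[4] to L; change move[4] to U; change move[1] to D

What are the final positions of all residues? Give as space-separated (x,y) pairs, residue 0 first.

Initial moves: RULUUUR
Fold: move[2]->R => RURUUUR (positions: [(0, 0), (1, 0), (1, 1), (2, 1), (2, 2), (2, 3), (2, 4), (3, 4)])
Fold: move[4]->L => RURULUR (positions: [(0, 0), (1, 0), (1, 1), (2, 1), (2, 2), (1, 2), (1, 3), (2, 3)])
Fold: move[4]->U => RURUUUR (positions: [(0, 0), (1, 0), (1, 1), (2, 1), (2, 2), (2, 3), (2, 4), (3, 4)])
Fold: move[1]->D => RDRUUUR (positions: [(0, 0), (1, 0), (1, -1), (2, -1), (2, 0), (2, 1), (2, 2), (3, 2)])

Answer: (0,0) (1,0) (1,-1) (2,-1) (2,0) (2,1) (2,2) (3,2)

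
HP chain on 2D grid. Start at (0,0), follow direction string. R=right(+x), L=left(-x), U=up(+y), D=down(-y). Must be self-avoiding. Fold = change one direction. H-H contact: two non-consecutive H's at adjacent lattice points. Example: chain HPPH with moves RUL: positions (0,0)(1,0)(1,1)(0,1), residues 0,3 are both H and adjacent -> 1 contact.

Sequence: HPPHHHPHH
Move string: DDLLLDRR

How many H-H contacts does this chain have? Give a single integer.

Answer: 2

Derivation:
Positions: [(0, 0), (0, -1), (0, -2), (-1, -2), (-2, -2), (-3, -2), (-3, -3), (-2, -3), (-1, -3)]
H-H contact: residue 3 @(-1,-2) - residue 8 @(-1, -3)
H-H contact: residue 4 @(-2,-2) - residue 7 @(-2, -3)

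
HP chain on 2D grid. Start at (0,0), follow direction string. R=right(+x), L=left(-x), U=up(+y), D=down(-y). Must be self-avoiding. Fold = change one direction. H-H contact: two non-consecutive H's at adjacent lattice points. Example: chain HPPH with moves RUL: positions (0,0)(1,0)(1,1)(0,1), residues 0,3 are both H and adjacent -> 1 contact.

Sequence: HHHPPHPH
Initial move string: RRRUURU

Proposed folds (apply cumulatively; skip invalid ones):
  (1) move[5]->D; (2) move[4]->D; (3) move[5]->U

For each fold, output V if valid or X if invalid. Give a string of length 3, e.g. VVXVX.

Initial: RRRUURU -> [(0, 0), (1, 0), (2, 0), (3, 0), (3, 1), (3, 2), (4, 2), (4, 3)]
Fold 1: move[5]->D => RRRUUDU INVALID (collision), skipped
Fold 2: move[4]->D => RRRUDRU INVALID (collision), skipped
Fold 3: move[5]->U => RRRUUUU VALID

Answer: XXV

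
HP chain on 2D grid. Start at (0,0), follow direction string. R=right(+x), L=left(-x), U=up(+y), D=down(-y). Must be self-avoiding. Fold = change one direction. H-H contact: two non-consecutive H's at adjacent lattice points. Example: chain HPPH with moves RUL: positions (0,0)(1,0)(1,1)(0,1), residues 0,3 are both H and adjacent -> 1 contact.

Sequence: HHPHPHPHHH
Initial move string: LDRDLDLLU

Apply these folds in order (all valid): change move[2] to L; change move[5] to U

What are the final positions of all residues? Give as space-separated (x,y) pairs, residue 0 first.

Initial moves: LDRDLDLLU
Fold: move[2]->L => LDLDLDLLU (positions: [(0, 0), (-1, 0), (-1, -1), (-2, -1), (-2, -2), (-3, -2), (-3, -3), (-4, -3), (-5, -3), (-5, -2)])
Fold: move[5]->U => LDLDLULLU (positions: [(0, 0), (-1, 0), (-1, -1), (-2, -1), (-2, -2), (-3, -2), (-3, -1), (-4, -1), (-5, -1), (-5, 0)])

Answer: (0,0) (-1,0) (-1,-1) (-2,-1) (-2,-2) (-3,-2) (-3,-1) (-4,-1) (-5,-1) (-5,0)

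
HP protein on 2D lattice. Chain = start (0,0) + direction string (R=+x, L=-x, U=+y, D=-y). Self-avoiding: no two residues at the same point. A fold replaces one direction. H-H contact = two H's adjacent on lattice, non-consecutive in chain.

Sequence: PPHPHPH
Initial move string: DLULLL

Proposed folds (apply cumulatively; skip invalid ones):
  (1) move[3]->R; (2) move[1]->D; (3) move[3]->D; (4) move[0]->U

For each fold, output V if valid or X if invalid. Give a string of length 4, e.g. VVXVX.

Initial: DLULLL -> [(0, 0), (0, -1), (-1, -1), (-1, 0), (-2, 0), (-3, 0), (-4, 0)]
Fold 1: move[3]->R => DLURLL INVALID (collision), skipped
Fold 2: move[1]->D => DDULLL INVALID (collision), skipped
Fold 3: move[3]->D => DLUDLL INVALID (collision), skipped
Fold 4: move[0]->U => ULULLL VALID

Answer: XXXV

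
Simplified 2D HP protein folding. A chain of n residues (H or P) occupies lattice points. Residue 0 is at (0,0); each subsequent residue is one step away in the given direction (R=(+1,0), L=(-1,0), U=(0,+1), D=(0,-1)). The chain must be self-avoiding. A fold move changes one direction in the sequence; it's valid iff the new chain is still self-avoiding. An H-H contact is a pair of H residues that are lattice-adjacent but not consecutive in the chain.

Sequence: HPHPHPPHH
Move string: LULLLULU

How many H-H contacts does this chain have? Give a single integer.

Positions: [(0, 0), (-1, 0), (-1, 1), (-2, 1), (-3, 1), (-4, 1), (-4, 2), (-5, 2), (-5, 3)]
No H-H contacts found.

Answer: 0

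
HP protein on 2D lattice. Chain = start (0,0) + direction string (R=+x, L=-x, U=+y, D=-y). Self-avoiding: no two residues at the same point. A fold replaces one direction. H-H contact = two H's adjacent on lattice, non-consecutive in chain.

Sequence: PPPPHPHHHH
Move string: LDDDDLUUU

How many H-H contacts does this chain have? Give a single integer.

Answer: 1

Derivation:
Positions: [(0, 0), (-1, 0), (-1, -1), (-1, -2), (-1, -3), (-1, -4), (-2, -4), (-2, -3), (-2, -2), (-2, -1)]
H-H contact: residue 4 @(-1,-3) - residue 7 @(-2, -3)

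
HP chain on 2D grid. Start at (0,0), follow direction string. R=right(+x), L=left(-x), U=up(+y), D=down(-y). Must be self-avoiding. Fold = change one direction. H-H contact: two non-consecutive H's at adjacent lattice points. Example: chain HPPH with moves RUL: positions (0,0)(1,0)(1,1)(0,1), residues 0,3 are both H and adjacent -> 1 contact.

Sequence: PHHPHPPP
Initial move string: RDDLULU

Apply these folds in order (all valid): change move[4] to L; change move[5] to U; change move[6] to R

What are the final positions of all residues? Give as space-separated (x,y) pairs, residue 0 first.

Initial moves: RDDLULU
Fold: move[4]->L => RDDLLLU (positions: [(0, 0), (1, 0), (1, -1), (1, -2), (0, -2), (-1, -2), (-2, -2), (-2, -1)])
Fold: move[5]->U => RDDLLUU (positions: [(0, 0), (1, 0), (1, -1), (1, -2), (0, -2), (-1, -2), (-1, -1), (-1, 0)])
Fold: move[6]->R => RDDLLUR (positions: [(0, 0), (1, 0), (1, -1), (1, -2), (0, -2), (-1, -2), (-1, -1), (0, -1)])

Answer: (0,0) (1,0) (1,-1) (1,-2) (0,-2) (-1,-2) (-1,-1) (0,-1)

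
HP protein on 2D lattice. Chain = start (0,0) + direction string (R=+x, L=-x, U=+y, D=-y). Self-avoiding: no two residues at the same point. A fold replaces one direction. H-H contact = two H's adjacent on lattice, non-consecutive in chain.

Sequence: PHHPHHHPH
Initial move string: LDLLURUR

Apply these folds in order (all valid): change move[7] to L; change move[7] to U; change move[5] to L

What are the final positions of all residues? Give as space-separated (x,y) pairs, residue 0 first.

Initial moves: LDLLURUR
Fold: move[7]->L => LDLLURUL (positions: [(0, 0), (-1, 0), (-1, -1), (-2, -1), (-3, -1), (-3, 0), (-2, 0), (-2, 1), (-3, 1)])
Fold: move[7]->U => LDLLURUU (positions: [(0, 0), (-1, 0), (-1, -1), (-2, -1), (-3, -1), (-3, 0), (-2, 0), (-2, 1), (-2, 2)])
Fold: move[5]->L => LDLLULUU (positions: [(0, 0), (-1, 0), (-1, -1), (-2, -1), (-3, -1), (-3, 0), (-4, 0), (-4, 1), (-4, 2)])

Answer: (0,0) (-1,0) (-1,-1) (-2,-1) (-3,-1) (-3,0) (-4,0) (-4,1) (-4,2)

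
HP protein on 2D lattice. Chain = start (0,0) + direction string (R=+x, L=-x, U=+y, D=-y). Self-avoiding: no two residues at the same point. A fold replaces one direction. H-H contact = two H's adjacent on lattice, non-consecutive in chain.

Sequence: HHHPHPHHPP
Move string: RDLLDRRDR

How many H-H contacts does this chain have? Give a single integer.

Positions: [(0, 0), (1, 0), (1, -1), (0, -1), (-1, -1), (-1, -2), (0, -2), (1, -2), (1, -3), (2, -3)]
H-H contact: residue 2 @(1,-1) - residue 7 @(1, -2)

Answer: 1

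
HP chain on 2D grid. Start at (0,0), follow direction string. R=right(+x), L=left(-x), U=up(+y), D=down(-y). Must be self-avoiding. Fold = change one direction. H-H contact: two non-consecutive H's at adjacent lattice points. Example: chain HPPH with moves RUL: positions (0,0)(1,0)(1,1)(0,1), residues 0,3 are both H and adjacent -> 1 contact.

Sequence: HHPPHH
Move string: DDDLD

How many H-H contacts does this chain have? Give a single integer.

Answer: 0

Derivation:
Positions: [(0, 0), (0, -1), (0, -2), (0, -3), (-1, -3), (-1, -4)]
No H-H contacts found.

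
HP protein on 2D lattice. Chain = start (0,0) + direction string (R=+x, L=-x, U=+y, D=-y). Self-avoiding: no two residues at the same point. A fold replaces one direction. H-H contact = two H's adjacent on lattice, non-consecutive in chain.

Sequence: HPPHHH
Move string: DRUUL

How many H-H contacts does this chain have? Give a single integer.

Answer: 2

Derivation:
Positions: [(0, 0), (0, -1), (1, -1), (1, 0), (1, 1), (0, 1)]
H-H contact: residue 0 @(0,0) - residue 3 @(1, 0)
H-H contact: residue 0 @(0,0) - residue 5 @(0, 1)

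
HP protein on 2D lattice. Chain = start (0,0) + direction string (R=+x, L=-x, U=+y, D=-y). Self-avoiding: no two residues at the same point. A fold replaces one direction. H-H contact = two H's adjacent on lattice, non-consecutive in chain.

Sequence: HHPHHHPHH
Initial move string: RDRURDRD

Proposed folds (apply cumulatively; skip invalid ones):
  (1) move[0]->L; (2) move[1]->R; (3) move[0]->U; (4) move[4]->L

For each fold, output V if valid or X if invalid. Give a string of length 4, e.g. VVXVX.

Answer: XVVX

Derivation:
Initial: RDRURDRD -> [(0, 0), (1, 0), (1, -1), (2, -1), (2, 0), (3, 0), (3, -1), (4, -1), (4, -2)]
Fold 1: move[0]->L => LDRURDRD INVALID (collision), skipped
Fold 2: move[1]->R => RRRURDRD VALID
Fold 3: move[0]->U => URRURDRD VALID
Fold 4: move[4]->L => URRULDRD INVALID (collision), skipped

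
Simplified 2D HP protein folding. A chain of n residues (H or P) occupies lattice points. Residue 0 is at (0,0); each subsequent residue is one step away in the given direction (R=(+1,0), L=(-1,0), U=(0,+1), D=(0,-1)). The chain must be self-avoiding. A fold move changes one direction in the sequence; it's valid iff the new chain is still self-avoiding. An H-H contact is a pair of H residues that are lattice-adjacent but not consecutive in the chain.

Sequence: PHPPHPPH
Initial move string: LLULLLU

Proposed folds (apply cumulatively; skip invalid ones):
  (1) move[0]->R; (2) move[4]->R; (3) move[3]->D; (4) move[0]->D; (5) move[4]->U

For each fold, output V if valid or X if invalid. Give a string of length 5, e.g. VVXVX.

Answer: XXXVV

Derivation:
Initial: LLULLLU -> [(0, 0), (-1, 0), (-2, 0), (-2, 1), (-3, 1), (-4, 1), (-5, 1), (-5, 2)]
Fold 1: move[0]->R => RLULLLU INVALID (collision), skipped
Fold 2: move[4]->R => LLULRLU INVALID (collision), skipped
Fold 3: move[3]->D => LLUDLLU INVALID (collision), skipped
Fold 4: move[0]->D => DLULLLU VALID
Fold 5: move[4]->U => DLULULU VALID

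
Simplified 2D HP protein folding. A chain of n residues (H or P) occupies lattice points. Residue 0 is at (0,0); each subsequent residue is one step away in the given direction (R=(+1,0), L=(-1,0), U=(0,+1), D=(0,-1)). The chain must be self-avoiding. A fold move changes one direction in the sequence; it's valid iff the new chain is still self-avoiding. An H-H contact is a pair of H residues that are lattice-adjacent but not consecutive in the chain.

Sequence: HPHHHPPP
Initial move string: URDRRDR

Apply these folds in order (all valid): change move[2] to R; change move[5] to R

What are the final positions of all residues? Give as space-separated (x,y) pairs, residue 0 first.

Answer: (0,0) (0,1) (1,1) (2,1) (3,1) (4,1) (5,1) (6,1)

Derivation:
Initial moves: URDRRDR
Fold: move[2]->R => URRRRDR (positions: [(0, 0), (0, 1), (1, 1), (2, 1), (3, 1), (4, 1), (4, 0), (5, 0)])
Fold: move[5]->R => URRRRRR (positions: [(0, 0), (0, 1), (1, 1), (2, 1), (3, 1), (4, 1), (5, 1), (6, 1)])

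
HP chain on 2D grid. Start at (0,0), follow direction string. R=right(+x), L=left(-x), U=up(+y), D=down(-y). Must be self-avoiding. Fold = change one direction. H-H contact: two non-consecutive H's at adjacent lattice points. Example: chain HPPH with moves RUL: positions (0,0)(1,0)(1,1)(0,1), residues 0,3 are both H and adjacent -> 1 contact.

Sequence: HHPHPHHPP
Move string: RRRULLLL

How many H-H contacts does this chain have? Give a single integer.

Answer: 1

Derivation:
Positions: [(0, 0), (1, 0), (2, 0), (3, 0), (3, 1), (2, 1), (1, 1), (0, 1), (-1, 1)]
H-H contact: residue 1 @(1,0) - residue 6 @(1, 1)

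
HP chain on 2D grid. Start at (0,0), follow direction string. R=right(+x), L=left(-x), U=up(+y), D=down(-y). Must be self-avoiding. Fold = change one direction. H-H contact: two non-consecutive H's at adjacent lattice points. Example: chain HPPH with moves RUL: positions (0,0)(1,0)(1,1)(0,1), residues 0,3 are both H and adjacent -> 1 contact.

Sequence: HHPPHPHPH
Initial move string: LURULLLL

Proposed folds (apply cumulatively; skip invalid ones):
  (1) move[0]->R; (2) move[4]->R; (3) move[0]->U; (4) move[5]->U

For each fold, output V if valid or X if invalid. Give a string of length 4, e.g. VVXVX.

Answer: VXVV

Derivation:
Initial: LURULLLL -> [(0, 0), (-1, 0), (-1, 1), (0, 1), (0, 2), (-1, 2), (-2, 2), (-3, 2), (-4, 2)]
Fold 1: move[0]->R => RURULLLL VALID
Fold 2: move[4]->R => RURURLLL INVALID (collision), skipped
Fold 3: move[0]->U => UURULLLL VALID
Fold 4: move[5]->U => UURULULL VALID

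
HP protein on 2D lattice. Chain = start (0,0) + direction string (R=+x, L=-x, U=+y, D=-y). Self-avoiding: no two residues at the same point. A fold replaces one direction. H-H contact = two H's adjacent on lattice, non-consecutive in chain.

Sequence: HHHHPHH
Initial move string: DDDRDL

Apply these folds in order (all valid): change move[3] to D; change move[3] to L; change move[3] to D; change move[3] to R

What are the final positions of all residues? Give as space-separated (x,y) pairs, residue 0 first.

Answer: (0,0) (0,-1) (0,-2) (0,-3) (1,-3) (1,-4) (0,-4)

Derivation:
Initial moves: DDDRDL
Fold: move[3]->D => DDDDDL (positions: [(0, 0), (0, -1), (0, -2), (0, -3), (0, -4), (0, -5), (-1, -5)])
Fold: move[3]->L => DDDLDL (positions: [(0, 0), (0, -1), (0, -2), (0, -3), (-1, -3), (-1, -4), (-2, -4)])
Fold: move[3]->D => DDDDDL (positions: [(0, 0), (0, -1), (0, -2), (0, -3), (0, -4), (0, -5), (-1, -5)])
Fold: move[3]->R => DDDRDL (positions: [(0, 0), (0, -1), (0, -2), (0, -3), (1, -3), (1, -4), (0, -4)])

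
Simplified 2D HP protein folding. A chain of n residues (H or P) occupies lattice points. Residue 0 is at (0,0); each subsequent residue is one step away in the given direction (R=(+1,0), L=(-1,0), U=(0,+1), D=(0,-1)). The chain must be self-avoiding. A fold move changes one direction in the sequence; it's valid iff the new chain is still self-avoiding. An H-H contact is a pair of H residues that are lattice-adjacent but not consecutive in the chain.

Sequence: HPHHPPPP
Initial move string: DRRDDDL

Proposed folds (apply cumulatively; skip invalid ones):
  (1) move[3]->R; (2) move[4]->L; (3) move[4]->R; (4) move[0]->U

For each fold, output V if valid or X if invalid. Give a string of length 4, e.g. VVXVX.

Initial: DRRDDDL -> [(0, 0), (0, -1), (1, -1), (2, -1), (2, -2), (2, -3), (2, -4), (1, -4)]
Fold 1: move[3]->R => DRRRDDL VALID
Fold 2: move[4]->L => DRRRLDL INVALID (collision), skipped
Fold 3: move[4]->R => DRRRRDL VALID
Fold 4: move[0]->U => URRRRDL VALID

Answer: VXVV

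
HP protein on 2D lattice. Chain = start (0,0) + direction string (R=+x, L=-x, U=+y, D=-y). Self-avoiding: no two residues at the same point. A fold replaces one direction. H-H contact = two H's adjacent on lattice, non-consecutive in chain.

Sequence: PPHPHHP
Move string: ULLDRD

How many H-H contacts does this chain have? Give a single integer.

Answer: 1

Derivation:
Positions: [(0, 0), (0, 1), (-1, 1), (-2, 1), (-2, 0), (-1, 0), (-1, -1)]
H-H contact: residue 2 @(-1,1) - residue 5 @(-1, 0)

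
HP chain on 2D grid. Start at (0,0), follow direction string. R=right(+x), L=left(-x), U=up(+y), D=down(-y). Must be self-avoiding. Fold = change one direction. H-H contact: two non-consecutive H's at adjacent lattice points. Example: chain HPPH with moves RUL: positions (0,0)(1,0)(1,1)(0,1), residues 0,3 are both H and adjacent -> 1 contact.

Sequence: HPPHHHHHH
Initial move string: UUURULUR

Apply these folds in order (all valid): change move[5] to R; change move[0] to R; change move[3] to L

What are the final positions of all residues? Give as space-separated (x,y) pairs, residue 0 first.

Answer: (0,0) (1,0) (1,1) (1,2) (0,2) (0,3) (1,3) (1,4) (2,4)

Derivation:
Initial moves: UUURULUR
Fold: move[5]->R => UUURURUR (positions: [(0, 0), (0, 1), (0, 2), (0, 3), (1, 3), (1, 4), (2, 4), (2, 5), (3, 5)])
Fold: move[0]->R => RUURURUR (positions: [(0, 0), (1, 0), (1, 1), (1, 2), (2, 2), (2, 3), (3, 3), (3, 4), (4, 4)])
Fold: move[3]->L => RUULURUR (positions: [(0, 0), (1, 0), (1, 1), (1, 2), (0, 2), (0, 3), (1, 3), (1, 4), (2, 4)])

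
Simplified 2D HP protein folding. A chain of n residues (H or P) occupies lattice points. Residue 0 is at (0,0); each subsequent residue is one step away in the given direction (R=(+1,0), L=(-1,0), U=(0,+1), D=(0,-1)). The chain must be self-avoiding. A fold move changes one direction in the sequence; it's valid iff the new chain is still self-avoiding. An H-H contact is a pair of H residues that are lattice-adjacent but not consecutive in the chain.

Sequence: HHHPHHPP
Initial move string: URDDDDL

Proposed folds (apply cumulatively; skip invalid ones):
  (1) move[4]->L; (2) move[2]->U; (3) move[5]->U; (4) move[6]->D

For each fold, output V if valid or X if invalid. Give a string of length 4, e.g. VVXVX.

Answer: VXXV

Derivation:
Initial: URDDDDL -> [(0, 0), (0, 1), (1, 1), (1, 0), (1, -1), (1, -2), (1, -3), (0, -3)]
Fold 1: move[4]->L => URDDLDL VALID
Fold 2: move[2]->U => URUDLDL INVALID (collision), skipped
Fold 3: move[5]->U => URDDLUL INVALID (collision), skipped
Fold 4: move[6]->D => URDDLDD VALID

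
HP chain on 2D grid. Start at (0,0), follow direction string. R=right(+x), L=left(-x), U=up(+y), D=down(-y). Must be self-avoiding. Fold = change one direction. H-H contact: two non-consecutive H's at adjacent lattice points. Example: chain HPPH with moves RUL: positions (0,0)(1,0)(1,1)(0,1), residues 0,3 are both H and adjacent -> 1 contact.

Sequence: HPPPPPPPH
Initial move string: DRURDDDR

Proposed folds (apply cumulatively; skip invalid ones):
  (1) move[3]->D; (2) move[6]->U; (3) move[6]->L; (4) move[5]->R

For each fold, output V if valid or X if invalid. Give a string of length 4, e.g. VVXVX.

Initial: DRURDDDR -> [(0, 0), (0, -1), (1, -1), (1, 0), (2, 0), (2, -1), (2, -2), (2, -3), (3, -3)]
Fold 1: move[3]->D => DRUDDDDR INVALID (collision), skipped
Fold 2: move[6]->U => DRURDDUR INVALID (collision), skipped
Fold 3: move[6]->L => DRURDDLR INVALID (collision), skipped
Fold 4: move[5]->R => DRURDRDR VALID

Answer: XXXV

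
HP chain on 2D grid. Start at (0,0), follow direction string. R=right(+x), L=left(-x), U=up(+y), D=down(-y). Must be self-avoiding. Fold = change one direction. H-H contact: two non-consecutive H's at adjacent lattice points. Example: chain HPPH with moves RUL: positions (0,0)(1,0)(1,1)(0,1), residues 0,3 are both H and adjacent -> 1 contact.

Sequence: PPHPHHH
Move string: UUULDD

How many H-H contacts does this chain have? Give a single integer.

Positions: [(0, 0), (0, 1), (0, 2), (0, 3), (-1, 3), (-1, 2), (-1, 1)]
H-H contact: residue 2 @(0,2) - residue 5 @(-1, 2)

Answer: 1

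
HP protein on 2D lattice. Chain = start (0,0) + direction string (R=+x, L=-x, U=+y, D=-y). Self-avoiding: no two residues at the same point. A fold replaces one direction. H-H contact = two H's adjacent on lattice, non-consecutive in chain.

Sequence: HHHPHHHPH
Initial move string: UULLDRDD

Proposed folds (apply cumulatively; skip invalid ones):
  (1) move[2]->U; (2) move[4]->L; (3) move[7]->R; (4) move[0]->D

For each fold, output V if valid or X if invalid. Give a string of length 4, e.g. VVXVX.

Answer: XXXX

Derivation:
Initial: UULLDRDD -> [(0, 0), (0, 1), (0, 2), (-1, 2), (-2, 2), (-2, 1), (-1, 1), (-1, 0), (-1, -1)]
Fold 1: move[2]->U => UUULDRDD INVALID (collision), skipped
Fold 2: move[4]->L => UULLLRDD INVALID (collision), skipped
Fold 3: move[7]->R => UULLDRDR INVALID (collision), skipped
Fold 4: move[0]->D => DULLDRDD INVALID (collision), skipped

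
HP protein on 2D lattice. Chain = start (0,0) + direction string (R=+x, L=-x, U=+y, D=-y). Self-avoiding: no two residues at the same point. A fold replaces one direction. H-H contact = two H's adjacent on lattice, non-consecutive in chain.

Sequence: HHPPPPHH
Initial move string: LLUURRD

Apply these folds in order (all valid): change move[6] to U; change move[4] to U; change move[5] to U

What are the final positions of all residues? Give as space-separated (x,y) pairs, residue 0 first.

Initial moves: LLUURRD
Fold: move[6]->U => LLUURRU (positions: [(0, 0), (-1, 0), (-2, 0), (-2, 1), (-2, 2), (-1, 2), (0, 2), (0, 3)])
Fold: move[4]->U => LLUUURU (positions: [(0, 0), (-1, 0), (-2, 0), (-2, 1), (-2, 2), (-2, 3), (-1, 3), (-1, 4)])
Fold: move[5]->U => LLUUUUU (positions: [(0, 0), (-1, 0), (-2, 0), (-2, 1), (-2, 2), (-2, 3), (-2, 4), (-2, 5)])

Answer: (0,0) (-1,0) (-2,0) (-2,1) (-2,2) (-2,3) (-2,4) (-2,5)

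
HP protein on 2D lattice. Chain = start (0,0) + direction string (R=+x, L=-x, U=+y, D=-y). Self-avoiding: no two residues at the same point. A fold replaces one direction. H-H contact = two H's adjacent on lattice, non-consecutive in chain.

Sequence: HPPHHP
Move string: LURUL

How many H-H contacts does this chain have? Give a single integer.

Answer: 1

Derivation:
Positions: [(0, 0), (-1, 0), (-1, 1), (0, 1), (0, 2), (-1, 2)]
H-H contact: residue 0 @(0,0) - residue 3 @(0, 1)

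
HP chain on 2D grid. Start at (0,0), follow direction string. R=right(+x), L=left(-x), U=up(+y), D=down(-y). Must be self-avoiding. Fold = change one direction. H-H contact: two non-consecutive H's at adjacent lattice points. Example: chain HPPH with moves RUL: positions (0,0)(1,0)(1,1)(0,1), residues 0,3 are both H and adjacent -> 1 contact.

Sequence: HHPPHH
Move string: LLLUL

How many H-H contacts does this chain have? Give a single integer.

Positions: [(0, 0), (-1, 0), (-2, 0), (-3, 0), (-3, 1), (-4, 1)]
No H-H contacts found.

Answer: 0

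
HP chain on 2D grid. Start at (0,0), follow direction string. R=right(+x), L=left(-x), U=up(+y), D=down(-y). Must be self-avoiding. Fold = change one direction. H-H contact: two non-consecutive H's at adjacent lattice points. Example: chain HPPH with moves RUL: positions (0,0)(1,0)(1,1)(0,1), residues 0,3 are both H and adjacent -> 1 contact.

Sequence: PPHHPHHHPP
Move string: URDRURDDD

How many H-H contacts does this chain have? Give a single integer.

Answer: 1

Derivation:
Positions: [(0, 0), (0, 1), (1, 1), (1, 0), (2, 0), (2, 1), (3, 1), (3, 0), (3, -1), (3, -2)]
H-H contact: residue 2 @(1,1) - residue 5 @(2, 1)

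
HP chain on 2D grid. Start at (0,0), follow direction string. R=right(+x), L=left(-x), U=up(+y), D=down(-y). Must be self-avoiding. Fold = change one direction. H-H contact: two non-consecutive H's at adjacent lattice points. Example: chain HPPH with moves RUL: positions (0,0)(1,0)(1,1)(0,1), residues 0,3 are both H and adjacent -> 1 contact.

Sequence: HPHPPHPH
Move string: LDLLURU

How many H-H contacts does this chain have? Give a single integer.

Answer: 0

Derivation:
Positions: [(0, 0), (-1, 0), (-1, -1), (-2, -1), (-3, -1), (-3, 0), (-2, 0), (-2, 1)]
No H-H contacts found.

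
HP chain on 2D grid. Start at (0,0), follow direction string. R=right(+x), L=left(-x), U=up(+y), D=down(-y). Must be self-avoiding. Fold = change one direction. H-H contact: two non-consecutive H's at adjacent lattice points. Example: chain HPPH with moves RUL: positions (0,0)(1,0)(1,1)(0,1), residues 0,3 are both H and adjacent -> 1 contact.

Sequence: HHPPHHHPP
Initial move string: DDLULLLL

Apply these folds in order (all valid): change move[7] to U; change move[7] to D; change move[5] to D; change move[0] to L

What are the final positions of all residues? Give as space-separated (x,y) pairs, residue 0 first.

Answer: (0,0) (-1,0) (-1,-1) (-2,-1) (-2,0) (-3,0) (-3,-1) (-4,-1) (-4,-2)

Derivation:
Initial moves: DDLULLLL
Fold: move[7]->U => DDLULLLU (positions: [(0, 0), (0, -1), (0, -2), (-1, -2), (-1, -1), (-2, -1), (-3, -1), (-4, -1), (-4, 0)])
Fold: move[7]->D => DDLULLLD (positions: [(0, 0), (0, -1), (0, -2), (-1, -2), (-1, -1), (-2, -1), (-3, -1), (-4, -1), (-4, -2)])
Fold: move[5]->D => DDLULDLD (positions: [(0, 0), (0, -1), (0, -2), (-1, -2), (-1, -1), (-2, -1), (-2, -2), (-3, -2), (-3, -3)])
Fold: move[0]->L => LDLULDLD (positions: [(0, 0), (-1, 0), (-1, -1), (-2, -1), (-2, 0), (-3, 0), (-3, -1), (-4, -1), (-4, -2)])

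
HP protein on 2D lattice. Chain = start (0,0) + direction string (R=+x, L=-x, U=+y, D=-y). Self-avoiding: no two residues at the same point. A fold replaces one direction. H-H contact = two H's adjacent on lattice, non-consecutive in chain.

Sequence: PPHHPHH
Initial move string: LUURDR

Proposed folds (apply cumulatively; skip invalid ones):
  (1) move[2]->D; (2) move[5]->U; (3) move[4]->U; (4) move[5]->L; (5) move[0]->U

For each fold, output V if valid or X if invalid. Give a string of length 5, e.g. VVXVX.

Answer: XXVVV

Derivation:
Initial: LUURDR -> [(0, 0), (-1, 0), (-1, 1), (-1, 2), (0, 2), (0, 1), (1, 1)]
Fold 1: move[2]->D => LUDRDR INVALID (collision), skipped
Fold 2: move[5]->U => LUURDU INVALID (collision), skipped
Fold 3: move[4]->U => LUURUR VALID
Fold 4: move[5]->L => LUURUL VALID
Fold 5: move[0]->U => UUURUL VALID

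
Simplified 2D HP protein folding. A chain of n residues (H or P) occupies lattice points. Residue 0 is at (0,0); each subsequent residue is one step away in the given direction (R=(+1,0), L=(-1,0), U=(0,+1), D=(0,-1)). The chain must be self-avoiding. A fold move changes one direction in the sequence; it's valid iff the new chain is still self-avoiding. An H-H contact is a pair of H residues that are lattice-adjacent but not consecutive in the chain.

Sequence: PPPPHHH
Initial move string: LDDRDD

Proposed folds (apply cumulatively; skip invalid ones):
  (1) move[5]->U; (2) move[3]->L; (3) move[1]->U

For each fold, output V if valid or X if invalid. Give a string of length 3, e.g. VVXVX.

Answer: XVX

Derivation:
Initial: LDDRDD -> [(0, 0), (-1, 0), (-1, -1), (-1, -2), (0, -2), (0, -3), (0, -4)]
Fold 1: move[5]->U => LDDRDU INVALID (collision), skipped
Fold 2: move[3]->L => LDDLDD VALID
Fold 3: move[1]->U => LUDLDD INVALID (collision), skipped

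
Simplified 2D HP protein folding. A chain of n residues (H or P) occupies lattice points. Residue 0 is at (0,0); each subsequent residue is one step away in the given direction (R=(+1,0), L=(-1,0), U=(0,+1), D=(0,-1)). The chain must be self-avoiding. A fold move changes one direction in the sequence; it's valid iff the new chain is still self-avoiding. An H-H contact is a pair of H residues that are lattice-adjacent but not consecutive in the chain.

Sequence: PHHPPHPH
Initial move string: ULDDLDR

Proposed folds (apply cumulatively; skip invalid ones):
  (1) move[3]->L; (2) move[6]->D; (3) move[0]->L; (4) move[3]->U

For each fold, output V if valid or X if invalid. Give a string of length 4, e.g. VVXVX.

Initial: ULDDLDR -> [(0, 0), (0, 1), (-1, 1), (-1, 0), (-1, -1), (-2, -1), (-2, -2), (-1, -2)]
Fold 1: move[3]->L => ULDLLDR VALID
Fold 2: move[6]->D => ULDLLDD VALID
Fold 3: move[0]->L => LLDLLDD VALID
Fold 4: move[3]->U => LLDULDD INVALID (collision), skipped

Answer: VVVX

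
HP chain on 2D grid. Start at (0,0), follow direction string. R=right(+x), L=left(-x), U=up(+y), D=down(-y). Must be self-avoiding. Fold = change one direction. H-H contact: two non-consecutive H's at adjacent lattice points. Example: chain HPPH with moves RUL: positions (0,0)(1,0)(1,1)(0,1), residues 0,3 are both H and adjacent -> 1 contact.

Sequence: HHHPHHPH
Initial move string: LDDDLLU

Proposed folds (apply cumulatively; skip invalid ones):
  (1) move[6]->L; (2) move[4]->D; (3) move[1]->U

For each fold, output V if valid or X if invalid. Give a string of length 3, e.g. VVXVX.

Answer: VVX

Derivation:
Initial: LDDDLLU -> [(0, 0), (-1, 0), (-1, -1), (-1, -2), (-1, -3), (-2, -3), (-3, -3), (-3, -2)]
Fold 1: move[6]->L => LDDDLLL VALID
Fold 2: move[4]->D => LDDDDLL VALID
Fold 3: move[1]->U => LUDDDLL INVALID (collision), skipped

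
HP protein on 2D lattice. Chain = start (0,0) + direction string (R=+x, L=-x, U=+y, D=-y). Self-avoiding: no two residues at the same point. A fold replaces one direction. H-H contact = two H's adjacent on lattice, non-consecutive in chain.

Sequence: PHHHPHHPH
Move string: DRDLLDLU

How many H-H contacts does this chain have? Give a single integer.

Positions: [(0, 0), (0, -1), (1, -1), (1, -2), (0, -2), (-1, -2), (-1, -3), (-2, -3), (-2, -2)]
H-H contact: residue 5 @(-1,-2) - residue 8 @(-2, -2)

Answer: 1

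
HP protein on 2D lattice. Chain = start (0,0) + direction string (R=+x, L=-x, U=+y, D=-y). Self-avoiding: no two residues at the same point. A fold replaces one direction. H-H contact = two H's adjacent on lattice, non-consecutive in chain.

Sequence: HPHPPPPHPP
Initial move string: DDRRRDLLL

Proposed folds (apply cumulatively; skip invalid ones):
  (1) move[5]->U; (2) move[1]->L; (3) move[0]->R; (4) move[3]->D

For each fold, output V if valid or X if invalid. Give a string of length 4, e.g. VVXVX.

Answer: XXVV

Derivation:
Initial: DDRRRDLLL -> [(0, 0), (0, -1), (0, -2), (1, -2), (2, -2), (3, -2), (3, -3), (2, -3), (1, -3), (0, -3)]
Fold 1: move[5]->U => DDRRRULLL INVALID (collision), skipped
Fold 2: move[1]->L => DLRRRDLLL INVALID (collision), skipped
Fold 3: move[0]->R => RDRRRDLLL VALID
Fold 4: move[3]->D => RDRDRDLLL VALID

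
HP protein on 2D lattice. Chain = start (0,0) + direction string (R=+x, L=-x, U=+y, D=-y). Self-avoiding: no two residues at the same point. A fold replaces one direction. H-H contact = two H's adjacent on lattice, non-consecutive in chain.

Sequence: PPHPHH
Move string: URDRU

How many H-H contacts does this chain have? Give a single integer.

Positions: [(0, 0), (0, 1), (1, 1), (1, 0), (2, 0), (2, 1)]
H-H contact: residue 2 @(1,1) - residue 5 @(2, 1)

Answer: 1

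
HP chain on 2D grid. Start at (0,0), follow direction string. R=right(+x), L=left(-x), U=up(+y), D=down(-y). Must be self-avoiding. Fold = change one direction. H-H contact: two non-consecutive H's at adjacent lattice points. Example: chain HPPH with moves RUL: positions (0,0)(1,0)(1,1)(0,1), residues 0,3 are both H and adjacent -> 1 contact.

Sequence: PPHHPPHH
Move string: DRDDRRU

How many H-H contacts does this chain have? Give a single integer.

Positions: [(0, 0), (0, -1), (1, -1), (1, -2), (1, -3), (2, -3), (3, -3), (3, -2)]
No H-H contacts found.

Answer: 0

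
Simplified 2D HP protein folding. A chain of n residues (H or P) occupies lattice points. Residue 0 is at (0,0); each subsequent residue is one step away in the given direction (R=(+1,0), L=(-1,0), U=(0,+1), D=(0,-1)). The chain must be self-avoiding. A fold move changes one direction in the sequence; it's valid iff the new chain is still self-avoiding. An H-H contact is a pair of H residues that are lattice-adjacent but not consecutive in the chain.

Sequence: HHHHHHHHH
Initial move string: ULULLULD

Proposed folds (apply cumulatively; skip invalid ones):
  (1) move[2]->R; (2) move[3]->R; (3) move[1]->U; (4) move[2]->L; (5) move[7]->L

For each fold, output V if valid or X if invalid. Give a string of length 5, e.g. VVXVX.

Initial: ULULLULD -> [(0, 0), (0, 1), (-1, 1), (-1, 2), (-2, 2), (-3, 2), (-3, 3), (-4, 3), (-4, 2)]
Fold 1: move[2]->R => ULRLLULD INVALID (collision), skipped
Fold 2: move[3]->R => ULURLULD INVALID (collision), skipped
Fold 3: move[1]->U => UUULLULD VALID
Fold 4: move[2]->L => UULLLULD VALID
Fold 5: move[7]->L => UULLLULL VALID

Answer: XXVVV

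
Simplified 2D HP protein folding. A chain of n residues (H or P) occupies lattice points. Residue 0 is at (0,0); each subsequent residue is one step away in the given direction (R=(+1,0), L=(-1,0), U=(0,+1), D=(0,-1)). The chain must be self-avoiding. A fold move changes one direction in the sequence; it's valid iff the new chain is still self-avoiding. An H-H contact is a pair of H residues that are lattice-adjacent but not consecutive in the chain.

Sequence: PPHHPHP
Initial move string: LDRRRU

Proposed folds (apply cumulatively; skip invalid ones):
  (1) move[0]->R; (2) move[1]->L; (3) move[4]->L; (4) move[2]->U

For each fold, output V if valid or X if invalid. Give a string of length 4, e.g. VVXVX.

Answer: VXXX

Derivation:
Initial: LDRRRU -> [(0, 0), (-1, 0), (-1, -1), (0, -1), (1, -1), (2, -1), (2, 0)]
Fold 1: move[0]->R => RDRRRU VALID
Fold 2: move[1]->L => RLRRRU INVALID (collision), skipped
Fold 3: move[4]->L => RDRRLU INVALID (collision), skipped
Fold 4: move[2]->U => RDURRU INVALID (collision), skipped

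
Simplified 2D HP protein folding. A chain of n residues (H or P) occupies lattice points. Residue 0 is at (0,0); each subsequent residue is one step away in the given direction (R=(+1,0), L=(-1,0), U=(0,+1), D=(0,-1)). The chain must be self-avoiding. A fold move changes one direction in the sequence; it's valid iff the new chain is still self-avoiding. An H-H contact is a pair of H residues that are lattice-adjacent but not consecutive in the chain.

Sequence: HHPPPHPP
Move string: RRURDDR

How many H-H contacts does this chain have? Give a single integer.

Answer: 0

Derivation:
Positions: [(0, 0), (1, 0), (2, 0), (2, 1), (3, 1), (3, 0), (3, -1), (4, -1)]
No H-H contacts found.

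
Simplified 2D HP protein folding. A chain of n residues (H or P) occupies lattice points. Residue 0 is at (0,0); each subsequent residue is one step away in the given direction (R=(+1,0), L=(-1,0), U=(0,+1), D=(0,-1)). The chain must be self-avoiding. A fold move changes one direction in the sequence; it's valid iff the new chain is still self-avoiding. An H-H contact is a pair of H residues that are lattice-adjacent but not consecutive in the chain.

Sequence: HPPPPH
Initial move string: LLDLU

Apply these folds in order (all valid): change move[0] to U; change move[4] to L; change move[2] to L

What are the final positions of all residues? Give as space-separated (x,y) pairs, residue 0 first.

Answer: (0,0) (0,1) (-1,1) (-2,1) (-3,1) (-4,1)

Derivation:
Initial moves: LLDLU
Fold: move[0]->U => ULDLU (positions: [(0, 0), (0, 1), (-1, 1), (-1, 0), (-2, 0), (-2, 1)])
Fold: move[4]->L => ULDLL (positions: [(0, 0), (0, 1), (-1, 1), (-1, 0), (-2, 0), (-3, 0)])
Fold: move[2]->L => ULLLL (positions: [(0, 0), (0, 1), (-1, 1), (-2, 1), (-3, 1), (-4, 1)])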